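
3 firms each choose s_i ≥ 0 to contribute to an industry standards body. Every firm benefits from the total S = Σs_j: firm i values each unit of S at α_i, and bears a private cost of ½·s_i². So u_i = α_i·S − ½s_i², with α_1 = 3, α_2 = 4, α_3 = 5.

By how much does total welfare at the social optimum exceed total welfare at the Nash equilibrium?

97

Firm i's FOC: ∂u_i/∂s_i = α_i − s_i = 0, so s_i* = α_i.
NE contributions = (3, 4, 5); S = 12.
W^NE = (Σα)·S − ½Σα_i² = 12² − ½·50 = 119.
Planner sets s_i = Σα_j = 12 for every i, so S^SO = 3·12 = 36.
W^SO = (Σα)·S^SO − ½·3·(Σα)² = (3/2)·12² = 216.
Deadweight loss = W^SO − W^NE = 97.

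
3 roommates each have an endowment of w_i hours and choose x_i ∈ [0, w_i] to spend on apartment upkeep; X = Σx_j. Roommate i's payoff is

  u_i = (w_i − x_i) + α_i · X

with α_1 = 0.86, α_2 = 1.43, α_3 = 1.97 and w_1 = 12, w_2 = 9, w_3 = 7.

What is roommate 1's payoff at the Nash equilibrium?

∂u_i/∂x_i = α_i − 1, so roommate i contributes w_i if α_i > 1, else 0.
α_i > 1 for i ∈ {2, 3}; NE contributions (0, 9, 7), X = 16.
u_1 = (12 − 0) + 0.86·16 = 25.76.

25.76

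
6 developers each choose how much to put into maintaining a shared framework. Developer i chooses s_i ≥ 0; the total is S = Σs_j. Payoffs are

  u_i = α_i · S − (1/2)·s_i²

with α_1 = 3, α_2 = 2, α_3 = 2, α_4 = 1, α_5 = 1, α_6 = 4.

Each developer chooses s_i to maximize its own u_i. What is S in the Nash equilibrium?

13

Developer i's FOC: ∂u_i/∂s_i = α_i − s_i = 0, so s_i* = α_i.
NE contributions = (3, 2, 2, 1, 1, 4); S = 13.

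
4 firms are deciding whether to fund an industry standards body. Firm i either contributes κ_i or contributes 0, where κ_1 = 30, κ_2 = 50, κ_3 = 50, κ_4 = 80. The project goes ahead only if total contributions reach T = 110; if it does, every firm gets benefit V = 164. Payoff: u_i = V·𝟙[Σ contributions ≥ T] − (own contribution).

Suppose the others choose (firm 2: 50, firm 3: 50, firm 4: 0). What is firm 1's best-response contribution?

Others' total = 100. Contributing 30 brings total to 130 ≥ 110: gain V − κ_1 = 134.
Best response: 30.

30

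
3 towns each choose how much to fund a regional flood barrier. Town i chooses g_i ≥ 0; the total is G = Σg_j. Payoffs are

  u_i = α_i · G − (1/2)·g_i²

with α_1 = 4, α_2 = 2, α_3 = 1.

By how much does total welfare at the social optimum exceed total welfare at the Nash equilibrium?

Town i's FOC: ∂u_i/∂g_i = α_i − g_i = 0, so g_i* = α_i.
NE contributions = (4, 2, 1); G = 7.
W^NE = (Σα)·G − ½Σα_i² = 7² − ½·21 = 38.5.
Planner sets g_i = Σα_j = 7 for every i, so G^SO = 3·7 = 21.
W^SO = (Σα)·G^SO − ½·3·(Σα)² = (3/2)·7² = 73.5.
Deadweight loss = W^SO − W^NE = 35.

35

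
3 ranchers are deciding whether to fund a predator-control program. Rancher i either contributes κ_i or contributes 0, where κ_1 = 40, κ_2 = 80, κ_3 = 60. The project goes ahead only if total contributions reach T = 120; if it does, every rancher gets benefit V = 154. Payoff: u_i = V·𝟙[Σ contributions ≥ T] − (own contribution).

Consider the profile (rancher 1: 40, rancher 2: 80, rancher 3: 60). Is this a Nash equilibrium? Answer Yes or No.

Total = 180 ≥ 120: provided.
Rancher 1 (pledges 40, payoff 114): dropping to 0 → total 140, payoff 154. Profitable deviation.

No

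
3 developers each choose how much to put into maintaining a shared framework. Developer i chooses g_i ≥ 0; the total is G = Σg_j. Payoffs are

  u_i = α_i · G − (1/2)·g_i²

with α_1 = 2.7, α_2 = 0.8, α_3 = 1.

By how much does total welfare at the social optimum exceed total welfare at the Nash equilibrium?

14.59

Developer i's FOC: ∂u_i/∂g_i = α_i − g_i = 0, so g_i* = α_i.
NE contributions = (2.7, 0.8, 1); G = 4.5.
W^NE = (Σα)·G − ½Σα_i² = 4.5² − ½·8.93 = 15.785.
Planner sets g_i = Σα_j = 4.5 for every i, so G^SO = 3·4.5 = 13.5.
W^SO = (Σα)·G^SO − ½·3·(Σα)² = (3/2)·4.5² = 30.375.
Deadweight loss = W^SO − W^NE = 14.59.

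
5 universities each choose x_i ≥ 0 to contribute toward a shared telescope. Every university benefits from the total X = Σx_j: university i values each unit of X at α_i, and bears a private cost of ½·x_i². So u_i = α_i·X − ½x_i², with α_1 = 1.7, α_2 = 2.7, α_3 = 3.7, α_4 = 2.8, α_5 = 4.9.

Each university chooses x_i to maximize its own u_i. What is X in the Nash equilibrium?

University i's FOC: ∂u_i/∂x_i = α_i − x_i = 0, so x_i* = α_i.
NE contributions = (1.7, 2.7, 3.7, 2.8, 4.9); X = 15.8.

15.8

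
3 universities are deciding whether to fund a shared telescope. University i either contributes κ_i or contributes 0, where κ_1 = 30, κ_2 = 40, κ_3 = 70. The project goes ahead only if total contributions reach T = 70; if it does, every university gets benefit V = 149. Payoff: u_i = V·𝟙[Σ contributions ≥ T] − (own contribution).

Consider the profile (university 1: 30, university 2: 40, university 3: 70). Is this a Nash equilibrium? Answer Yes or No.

No

Total = 140 ≥ 70: provided.
University 1 (pledges 30, payoff 119): dropping to 0 → total 110, payoff 149. Profitable deviation.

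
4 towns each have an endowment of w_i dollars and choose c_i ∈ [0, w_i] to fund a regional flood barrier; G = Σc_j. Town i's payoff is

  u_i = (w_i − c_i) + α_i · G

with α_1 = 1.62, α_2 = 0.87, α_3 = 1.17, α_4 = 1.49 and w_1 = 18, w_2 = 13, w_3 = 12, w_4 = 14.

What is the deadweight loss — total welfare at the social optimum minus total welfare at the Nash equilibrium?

∂u_i/∂c_i = α_i − 1, so town i contributes w_i if α_i > 1, else 0.
α_i > 1 for i ∈ {1, 3, 4}; NE contributions (18, 0, 12, 14), G = 44.
W^NE = Σw_i − G^NE + (Σα_i)·G^NE = 57 + 4.15·44 = 239.6.
Planner: ∂(Σu_j)/∂c_i = Σα_j − 1 = 4.15 > 0, so everyone contributes w_i; G^SO = 57, W^SO = 57 + 4.15·57 = 293.55.
Deadweight loss = 53.95.

53.95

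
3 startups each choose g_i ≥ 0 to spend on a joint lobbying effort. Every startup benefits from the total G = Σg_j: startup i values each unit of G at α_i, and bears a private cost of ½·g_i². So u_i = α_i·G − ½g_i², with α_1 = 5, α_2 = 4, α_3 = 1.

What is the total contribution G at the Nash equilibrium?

10

Startup i's FOC: ∂u_i/∂g_i = α_i − g_i = 0, so g_i* = α_i.
NE contributions = (5, 4, 1); G = 10.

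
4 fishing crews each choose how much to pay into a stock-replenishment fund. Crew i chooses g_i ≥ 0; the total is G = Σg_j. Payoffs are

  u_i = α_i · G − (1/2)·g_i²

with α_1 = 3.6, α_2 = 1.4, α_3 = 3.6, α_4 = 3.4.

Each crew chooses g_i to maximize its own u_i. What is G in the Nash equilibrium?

Crew i's FOC: ∂u_i/∂g_i = α_i − g_i = 0, so g_i* = α_i.
NE contributions = (3.6, 1.4, 3.6, 3.4); G = 12.

12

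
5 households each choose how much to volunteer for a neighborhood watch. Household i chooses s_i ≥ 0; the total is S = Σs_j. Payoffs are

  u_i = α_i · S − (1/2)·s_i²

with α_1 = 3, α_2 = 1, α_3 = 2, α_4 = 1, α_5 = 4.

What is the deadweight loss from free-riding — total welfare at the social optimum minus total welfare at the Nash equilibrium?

Household i's FOC: ∂u_i/∂s_i = α_i − s_i = 0, so s_i* = α_i.
NE contributions = (3, 1, 2, 1, 4); S = 11.
W^NE = (Σα)·S − ½Σα_i² = 11² − ½·31 = 105.5.
Planner sets s_i = Σα_j = 11 for every i, so S^SO = 5·11 = 55.
W^SO = (Σα)·S^SO − ½·5·(Σα)² = (5/2)·11² = 302.5.
Deadweight loss = W^SO − W^NE = 197.

197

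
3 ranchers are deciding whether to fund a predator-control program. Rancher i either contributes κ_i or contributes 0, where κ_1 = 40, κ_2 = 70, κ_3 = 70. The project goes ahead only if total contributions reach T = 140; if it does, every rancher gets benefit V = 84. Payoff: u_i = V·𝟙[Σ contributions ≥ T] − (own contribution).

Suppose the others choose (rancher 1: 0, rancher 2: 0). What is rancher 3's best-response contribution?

0

Others' total = 0. Even contributing 70 gives 70 < 140: no benefit either way.
Best response: 0.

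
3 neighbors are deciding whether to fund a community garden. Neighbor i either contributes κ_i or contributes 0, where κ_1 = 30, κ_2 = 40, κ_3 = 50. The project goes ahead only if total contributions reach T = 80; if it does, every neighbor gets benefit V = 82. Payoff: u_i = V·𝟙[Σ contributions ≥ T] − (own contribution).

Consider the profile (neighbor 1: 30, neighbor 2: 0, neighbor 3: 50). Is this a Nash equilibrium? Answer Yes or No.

Yes

Total = 80 ≥ 80: provided.
Neighbor 1 (pledges 30, payoff 52): dropping to 0 → total 50, payoff 0. No gain.
Neighbor 2 (pledges 0, payoff 82): pledging 40 → total 120, payoff 42. No gain.
Neighbor 3 (pledges 50, payoff 32): dropping to 0 → total 30, payoff 0. No gain.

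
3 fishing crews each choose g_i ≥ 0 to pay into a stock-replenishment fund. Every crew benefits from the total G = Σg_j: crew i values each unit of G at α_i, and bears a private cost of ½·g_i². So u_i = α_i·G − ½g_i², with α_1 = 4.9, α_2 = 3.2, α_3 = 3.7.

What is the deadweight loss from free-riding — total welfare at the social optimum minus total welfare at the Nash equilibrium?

93.59

Crew i's FOC: ∂u_i/∂g_i = α_i − g_i = 0, so g_i* = α_i.
NE contributions = (4.9, 3.2, 3.7); G = 11.8.
W^NE = (Σα)·G − ½Σα_i² = 11.8² − ½·47.94 = 115.27.
Planner sets g_i = Σα_j = 11.8 for every i, so G^SO = 3·11.8 = 35.4.
W^SO = (Σα)·G^SO − ½·3·(Σα)² = (3/2)·11.8² = 208.86.
Deadweight loss = W^SO − W^NE = 93.59.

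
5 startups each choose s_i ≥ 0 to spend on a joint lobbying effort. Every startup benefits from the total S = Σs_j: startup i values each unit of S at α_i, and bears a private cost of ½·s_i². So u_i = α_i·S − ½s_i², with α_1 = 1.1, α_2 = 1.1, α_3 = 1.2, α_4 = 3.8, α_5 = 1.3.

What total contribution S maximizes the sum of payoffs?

42.5

Planner FOC: ∂(Σu_j)/∂s_i = (Σα_j) − s_i = 0, so s_i^SO = Σα_j = 8.5 for every i; S^SO = 42.5.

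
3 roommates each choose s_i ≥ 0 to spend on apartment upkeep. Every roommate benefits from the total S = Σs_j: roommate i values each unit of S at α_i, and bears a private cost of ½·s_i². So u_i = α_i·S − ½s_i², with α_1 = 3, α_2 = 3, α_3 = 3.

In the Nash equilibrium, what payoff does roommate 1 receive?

Roommate i's FOC: ∂u_i/∂s_i = α_i − s_i = 0, so s_i* = α_i.
NE contributions = (3, 3, 3); S = 9.
u_1 = α_1·S − ½·(s_1)² = 3·9 − ½·3² = 22.5.

22.5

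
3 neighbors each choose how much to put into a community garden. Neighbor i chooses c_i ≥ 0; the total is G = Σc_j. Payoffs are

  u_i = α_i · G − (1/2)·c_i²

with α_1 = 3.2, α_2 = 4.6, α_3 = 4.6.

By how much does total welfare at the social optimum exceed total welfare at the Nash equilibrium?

103.16

Neighbor i's FOC: ∂u_i/∂c_i = α_i − c_i = 0, so c_i* = α_i.
NE contributions = (3.2, 4.6, 4.6); G = 12.4.
W^NE = (Σα)·G − ½Σα_i² = 12.4² − ½·52.56 = 127.48.
Planner sets c_i = Σα_j = 12.4 for every i, so G^SO = 3·12.4 = 37.2.
W^SO = (Σα)·G^SO − ½·3·(Σα)² = (3/2)·12.4² = 230.64.
Deadweight loss = W^SO − W^NE = 103.16.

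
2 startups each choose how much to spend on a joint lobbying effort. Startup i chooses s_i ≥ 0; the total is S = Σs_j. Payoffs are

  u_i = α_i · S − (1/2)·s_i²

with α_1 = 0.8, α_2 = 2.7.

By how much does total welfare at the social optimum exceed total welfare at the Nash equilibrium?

Startup i's FOC: ∂u_i/∂s_i = α_i − s_i = 0, so s_i* = α_i.
NE contributions = (0.8, 2.7); S = 3.5.
W^NE = (Σα)·S − ½Σα_i² = 3.5² − ½·7.93 = 8.285.
Planner sets s_i = Σα_j = 3.5 for every i, so S^SO = 2·3.5 = 7.
W^SO = (Σα)·S^SO − ½·2·(Σα)² = (2/2)·3.5² = 12.25.
Deadweight loss = W^SO − W^NE = 3.965.

3.965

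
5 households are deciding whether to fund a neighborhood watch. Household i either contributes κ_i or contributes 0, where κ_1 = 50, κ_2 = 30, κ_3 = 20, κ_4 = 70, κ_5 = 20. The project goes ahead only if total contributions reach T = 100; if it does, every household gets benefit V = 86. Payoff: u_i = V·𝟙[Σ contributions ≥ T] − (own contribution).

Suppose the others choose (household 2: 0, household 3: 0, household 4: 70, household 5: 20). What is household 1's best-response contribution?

50

Others' total = 90. Contributing 50 brings total to 140 ≥ 100: gain V − κ_1 = 36.
Best response: 50.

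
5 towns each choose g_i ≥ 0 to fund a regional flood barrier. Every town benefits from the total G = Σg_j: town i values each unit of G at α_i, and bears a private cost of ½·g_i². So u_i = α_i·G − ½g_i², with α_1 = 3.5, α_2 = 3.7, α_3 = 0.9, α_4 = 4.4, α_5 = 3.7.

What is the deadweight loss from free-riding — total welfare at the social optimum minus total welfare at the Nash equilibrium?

423.56

Town i's FOC: ∂u_i/∂g_i = α_i − g_i = 0, so g_i* = α_i.
NE contributions = (3.5, 3.7, 0.9, 4.4, 3.7); G = 16.2.
W^NE = (Σα)·G − ½Σα_i² = 16.2² − ½·59.8 = 232.54.
Planner sets g_i = Σα_j = 16.2 for every i, so G^SO = 5·16.2 = 81.
W^SO = (Σα)·G^SO − ½·5·(Σα)² = (5/2)·16.2² = 656.1.
Deadweight loss = W^SO − W^NE = 423.56.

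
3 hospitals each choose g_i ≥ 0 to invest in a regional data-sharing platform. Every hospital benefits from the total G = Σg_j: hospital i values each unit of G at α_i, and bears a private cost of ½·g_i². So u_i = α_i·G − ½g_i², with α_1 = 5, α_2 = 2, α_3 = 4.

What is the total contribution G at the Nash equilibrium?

11

Hospital i's FOC: ∂u_i/∂g_i = α_i − g_i = 0, so g_i* = α_i.
NE contributions = (5, 2, 4); G = 11.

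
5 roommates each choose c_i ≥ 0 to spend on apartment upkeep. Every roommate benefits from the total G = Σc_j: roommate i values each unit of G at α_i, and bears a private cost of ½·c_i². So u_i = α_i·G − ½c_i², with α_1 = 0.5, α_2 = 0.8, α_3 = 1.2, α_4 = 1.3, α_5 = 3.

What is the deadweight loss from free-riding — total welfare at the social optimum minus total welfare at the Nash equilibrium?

75.87

Roommate i's FOC: ∂u_i/∂c_i = α_i − c_i = 0, so c_i* = α_i.
NE contributions = (0.5, 0.8, 1.2, 1.3, 3); G = 6.8.
W^NE = (Σα)·G − ½Σα_i² = 6.8² − ½·13.02 = 39.73.
Planner sets c_i = Σα_j = 6.8 for every i, so G^SO = 5·6.8 = 34.
W^SO = (Σα)·G^SO − ½·5·(Σα)² = (5/2)·6.8² = 115.6.
Deadweight loss = W^SO − W^NE = 75.87.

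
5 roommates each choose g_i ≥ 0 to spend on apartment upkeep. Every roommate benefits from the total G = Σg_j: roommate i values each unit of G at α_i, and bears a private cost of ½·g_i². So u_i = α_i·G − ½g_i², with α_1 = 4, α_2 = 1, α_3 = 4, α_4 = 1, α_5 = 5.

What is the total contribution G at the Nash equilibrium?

15

Roommate i's FOC: ∂u_i/∂g_i = α_i − g_i = 0, so g_i* = α_i.
NE contributions = (4, 1, 4, 1, 5); G = 15.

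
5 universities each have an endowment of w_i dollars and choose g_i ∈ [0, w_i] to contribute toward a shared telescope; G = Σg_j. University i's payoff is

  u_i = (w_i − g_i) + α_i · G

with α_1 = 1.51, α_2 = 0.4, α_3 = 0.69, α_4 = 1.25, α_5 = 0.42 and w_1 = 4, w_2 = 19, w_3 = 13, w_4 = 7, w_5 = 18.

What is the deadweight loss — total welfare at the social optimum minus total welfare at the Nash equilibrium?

163.5

∂u_i/∂g_i = α_i − 1, so university i contributes w_i if α_i > 1, else 0.
α_i > 1 for i ∈ {1, 4}; NE contributions (4, 0, 0, 7, 0), G = 11.
W^NE = Σw_i − G^NE + (Σα_i)·G^NE = 61 + 3.27·11 = 96.97.
Planner: ∂(Σu_j)/∂g_i = Σα_j − 1 = 3.27 > 0, so everyone contributes w_i; G^SO = 61, W^SO = 61 + 3.27·61 = 260.47.
Deadweight loss = 163.5.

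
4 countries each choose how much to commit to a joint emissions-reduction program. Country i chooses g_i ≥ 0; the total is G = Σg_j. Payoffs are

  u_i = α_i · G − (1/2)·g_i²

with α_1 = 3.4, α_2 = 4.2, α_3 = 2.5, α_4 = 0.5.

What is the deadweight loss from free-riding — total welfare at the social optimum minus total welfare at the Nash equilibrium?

130.21

Country i's FOC: ∂u_i/∂g_i = α_i − g_i = 0, so g_i* = α_i.
NE contributions = (3.4, 4.2, 2.5, 0.5); G = 10.6.
W^NE = (Σα)·G − ½Σα_i² = 10.6² − ½·35.7 = 94.51.
Planner sets g_i = Σα_j = 10.6 for every i, so G^SO = 4·10.6 = 42.4.
W^SO = (Σα)·G^SO − ½·4·(Σα)² = (4/2)·10.6² = 224.72.
Deadweight loss = W^SO − W^NE = 130.21.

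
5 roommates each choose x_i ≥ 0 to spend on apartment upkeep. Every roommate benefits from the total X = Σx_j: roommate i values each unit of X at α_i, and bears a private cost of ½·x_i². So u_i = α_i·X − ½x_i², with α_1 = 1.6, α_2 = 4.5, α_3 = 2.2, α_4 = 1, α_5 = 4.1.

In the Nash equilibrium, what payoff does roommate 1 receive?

Roommate i's FOC: ∂u_i/∂x_i = α_i − x_i = 0, so x_i* = α_i.
NE contributions = (1.6, 4.5, 2.2, 1, 4.1); X = 13.4.
u_1 = α_1·X − ½·(x_1)² = 1.6·13.4 − ½·1.6² = 20.16.

20.16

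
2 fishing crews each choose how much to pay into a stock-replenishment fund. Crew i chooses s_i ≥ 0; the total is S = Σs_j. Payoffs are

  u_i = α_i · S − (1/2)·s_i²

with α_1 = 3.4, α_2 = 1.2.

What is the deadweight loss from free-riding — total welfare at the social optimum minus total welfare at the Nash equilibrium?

Crew i's FOC: ∂u_i/∂s_i = α_i − s_i = 0, so s_i* = α_i.
NE contributions = (3.4, 1.2); S = 4.6.
W^NE = (Σα)·S − ½Σα_i² = 4.6² − ½·13 = 14.66.
Planner sets s_i = Σα_j = 4.6 for every i, so S^SO = 2·4.6 = 9.2.
W^SO = (Σα)·S^SO − ½·2·(Σα)² = (2/2)·4.6² = 21.16.
Deadweight loss = W^SO − W^NE = 6.5.

6.5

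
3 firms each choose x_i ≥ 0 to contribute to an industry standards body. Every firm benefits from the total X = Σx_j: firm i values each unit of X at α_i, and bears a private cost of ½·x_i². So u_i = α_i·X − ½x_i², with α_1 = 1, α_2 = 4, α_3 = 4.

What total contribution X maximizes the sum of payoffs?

Planner FOC: ∂(Σu_j)/∂x_i = (Σα_j) − x_i = 0, so x_i^SO = Σα_j = 9 for every i; X^SO = 27.

27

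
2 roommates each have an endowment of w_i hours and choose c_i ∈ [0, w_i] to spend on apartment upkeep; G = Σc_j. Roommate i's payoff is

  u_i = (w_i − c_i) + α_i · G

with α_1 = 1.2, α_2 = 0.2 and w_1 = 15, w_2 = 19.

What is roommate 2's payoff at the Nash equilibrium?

∂u_i/∂c_i = α_i − 1, so roommate i contributes w_i if α_i > 1, else 0.
α_i > 1 for i ∈ {1}; NE contributions (15, 0), G = 15.
u_2 = (19 − 0) + 0.2·15 = 22.

22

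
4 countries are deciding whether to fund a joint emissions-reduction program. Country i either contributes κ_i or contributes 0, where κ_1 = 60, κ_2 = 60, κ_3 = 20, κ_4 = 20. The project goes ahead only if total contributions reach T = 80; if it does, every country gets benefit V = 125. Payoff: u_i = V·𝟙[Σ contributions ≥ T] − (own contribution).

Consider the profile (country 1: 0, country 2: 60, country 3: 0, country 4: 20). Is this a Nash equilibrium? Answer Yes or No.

Yes

Total = 80 ≥ 80: provided.
Country 1 (pledges 0, payoff 125): pledging 60 → total 140, payoff 65. No gain.
Country 2 (pledges 60, payoff 65): dropping to 0 → total 20, payoff 0. No gain.
Country 3 (pledges 0, payoff 125): pledging 20 → total 100, payoff 105. No gain.
Country 4 (pledges 20, payoff 105): dropping to 0 → total 60, payoff 0. No gain.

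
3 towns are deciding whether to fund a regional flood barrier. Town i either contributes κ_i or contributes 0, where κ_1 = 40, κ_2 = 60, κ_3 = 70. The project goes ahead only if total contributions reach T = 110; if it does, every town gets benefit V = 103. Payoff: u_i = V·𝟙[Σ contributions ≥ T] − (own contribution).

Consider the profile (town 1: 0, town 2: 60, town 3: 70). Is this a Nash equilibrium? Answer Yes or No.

Total = 130 ≥ 110: provided.
Town 1 (pledges 0, payoff 103): pledging 40 → total 170, payoff 63. No gain.
Town 2 (pledges 60, payoff 43): dropping to 0 → total 70, payoff 0. No gain.
Town 3 (pledges 70, payoff 33): dropping to 0 → total 60, payoff 0. No gain.

Yes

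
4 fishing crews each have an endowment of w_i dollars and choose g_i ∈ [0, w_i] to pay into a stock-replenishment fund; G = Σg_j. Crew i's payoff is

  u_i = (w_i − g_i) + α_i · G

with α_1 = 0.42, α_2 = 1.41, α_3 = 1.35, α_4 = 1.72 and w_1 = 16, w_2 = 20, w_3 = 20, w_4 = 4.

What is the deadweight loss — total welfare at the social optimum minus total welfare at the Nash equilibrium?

∂u_i/∂g_i = α_i − 1, so crew i contributes w_i if α_i > 1, else 0.
α_i > 1 for i ∈ {2, 3, 4}; NE contributions (0, 20, 20, 4), G = 44.
W^NE = Σw_i − G^NE + (Σα_i)·G^NE = 60 + 3.9·44 = 231.6.
Planner: ∂(Σu_j)/∂g_i = Σα_j − 1 = 3.9 > 0, so everyone contributes w_i; G^SO = 60, W^SO = 60 + 3.9·60 = 294.
Deadweight loss = 62.4.

62.4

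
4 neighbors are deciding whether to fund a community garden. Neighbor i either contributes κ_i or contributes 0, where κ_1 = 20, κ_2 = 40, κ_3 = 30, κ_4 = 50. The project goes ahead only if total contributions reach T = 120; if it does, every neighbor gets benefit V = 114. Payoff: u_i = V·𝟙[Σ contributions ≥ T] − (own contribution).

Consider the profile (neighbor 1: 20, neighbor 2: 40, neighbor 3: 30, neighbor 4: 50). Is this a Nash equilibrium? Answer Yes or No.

Total = 140 ≥ 120: provided.
Neighbor 1 (pledges 20, payoff 94): dropping to 0 → total 120, payoff 114. Profitable deviation.

No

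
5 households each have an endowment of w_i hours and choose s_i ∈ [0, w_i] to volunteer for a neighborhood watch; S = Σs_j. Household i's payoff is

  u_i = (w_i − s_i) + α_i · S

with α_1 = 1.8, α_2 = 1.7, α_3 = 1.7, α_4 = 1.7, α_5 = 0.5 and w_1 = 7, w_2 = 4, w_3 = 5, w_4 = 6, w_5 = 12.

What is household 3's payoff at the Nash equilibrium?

∂u_i/∂s_i = α_i − 1, so household i contributes w_i if α_i > 1, else 0.
α_i > 1 for i ∈ {1, 2, 3, 4}; NE contributions (7, 4, 5, 6, 0), S = 22.
u_3 = (5 − 5) + 1.7·22 = 37.4.

37.4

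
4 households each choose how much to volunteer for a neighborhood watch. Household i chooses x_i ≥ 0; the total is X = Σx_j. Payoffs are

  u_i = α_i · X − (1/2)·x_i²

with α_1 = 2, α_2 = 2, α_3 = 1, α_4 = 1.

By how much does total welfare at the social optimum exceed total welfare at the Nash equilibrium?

41

Household i's FOC: ∂u_i/∂x_i = α_i − x_i = 0, so x_i* = α_i.
NE contributions = (2, 2, 1, 1); X = 6.
W^NE = (Σα)·X − ½Σα_i² = 6² − ½·10 = 31.
Planner sets x_i = Σα_j = 6 for every i, so X^SO = 4·6 = 24.
W^SO = (Σα)·X^SO − ½·4·(Σα)² = (4/2)·6² = 72.
Deadweight loss = W^SO − W^NE = 41.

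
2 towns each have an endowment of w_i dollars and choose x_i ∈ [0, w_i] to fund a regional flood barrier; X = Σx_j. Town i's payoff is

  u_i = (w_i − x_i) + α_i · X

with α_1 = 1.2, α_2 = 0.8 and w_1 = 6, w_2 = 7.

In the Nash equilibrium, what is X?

6

∂u_i/∂x_i = α_i − 1, so town i contributes w_i if α_i > 1, else 0.
α_i > 1 for i ∈ {1}; NE contributions (6, 0), X = 6.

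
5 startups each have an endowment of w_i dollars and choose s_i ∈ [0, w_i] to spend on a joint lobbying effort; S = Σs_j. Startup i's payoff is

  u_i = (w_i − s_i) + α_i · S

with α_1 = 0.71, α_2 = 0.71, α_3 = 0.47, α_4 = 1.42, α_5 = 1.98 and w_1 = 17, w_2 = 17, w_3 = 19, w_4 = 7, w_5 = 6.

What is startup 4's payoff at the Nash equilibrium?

18.46

∂u_i/∂s_i = α_i − 1, so startup i contributes w_i if α_i > 1, else 0.
α_i > 1 for i ∈ {4, 5}; NE contributions (0, 0, 0, 7, 6), S = 13.
u_4 = (7 − 7) + 1.42·13 = 18.46.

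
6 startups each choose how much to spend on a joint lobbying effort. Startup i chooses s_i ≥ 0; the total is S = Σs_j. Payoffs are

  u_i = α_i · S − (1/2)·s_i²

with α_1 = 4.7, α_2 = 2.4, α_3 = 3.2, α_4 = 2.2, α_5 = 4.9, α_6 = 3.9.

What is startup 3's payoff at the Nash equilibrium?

Startup i's FOC: ∂u_i/∂s_i = α_i − s_i = 0, so s_i* = α_i.
NE contributions = (4.7, 2.4, 3.2, 2.2, 4.9, 3.9); S = 21.3.
u_3 = α_3·S − ½·(s_3)² = 3.2·21.3 − ½·3.2² = 63.04.

63.04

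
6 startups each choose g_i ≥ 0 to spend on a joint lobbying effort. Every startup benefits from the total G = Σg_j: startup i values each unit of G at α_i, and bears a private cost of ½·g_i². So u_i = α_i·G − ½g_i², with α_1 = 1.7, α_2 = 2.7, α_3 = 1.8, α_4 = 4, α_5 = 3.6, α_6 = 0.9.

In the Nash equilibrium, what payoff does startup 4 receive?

Startup i's FOC: ∂u_i/∂g_i = α_i − g_i = 0, so g_i* = α_i.
NE contributions = (1.7, 2.7, 1.8, 4, 3.6, 0.9); G = 14.7.
u_4 = α_4·G − ½·(g_4)² = 4·14.7 − ½·4² = 50.8.

50.8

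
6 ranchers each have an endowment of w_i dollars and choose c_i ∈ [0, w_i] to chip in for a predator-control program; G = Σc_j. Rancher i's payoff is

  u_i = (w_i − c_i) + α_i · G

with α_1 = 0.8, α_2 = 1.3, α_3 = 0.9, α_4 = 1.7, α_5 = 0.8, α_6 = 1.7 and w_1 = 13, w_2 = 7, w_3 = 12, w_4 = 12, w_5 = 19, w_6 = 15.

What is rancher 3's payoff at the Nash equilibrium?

42.6

∂u_i/∂c_i = α_i − 1, so rancher i contributes w_i if α_i > 1, else 0.
α_i > 1 for i ∈ {2, 4, 6}; NE contributions (0, 7, 0, 12, 0, 15), G = 34.
u_3 = (12 − 0) + 0.9·34 = 42.6.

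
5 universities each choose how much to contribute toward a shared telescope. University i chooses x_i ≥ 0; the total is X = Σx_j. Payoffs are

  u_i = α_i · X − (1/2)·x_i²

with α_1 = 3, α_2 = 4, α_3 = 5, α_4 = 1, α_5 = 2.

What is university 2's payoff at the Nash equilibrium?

University i's FOC: ∂u_i/∂x_i = α_i − x_i = 0, so x_i* = α_i.
NE contributions = (3, 4, 5, 1, 2); X = 15.
u_2 = α_2·X − ½·(x_2)² = 4·15 − ½·4² = 52.

52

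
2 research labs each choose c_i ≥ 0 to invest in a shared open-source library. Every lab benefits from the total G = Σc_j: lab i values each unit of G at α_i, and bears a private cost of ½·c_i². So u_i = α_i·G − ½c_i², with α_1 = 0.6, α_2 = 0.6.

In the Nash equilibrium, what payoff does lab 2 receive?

0.54

Lab i's FOC: ∂u_i/∂c_i = α_i − c_i = 0, so c_i* = α_i.
NE contributions = (0.6, 0.6); G = 1.2.
u_2 = α_2·G − ½·(c_2)² = 0.6·1.2 − ½·0.6² = 0.54.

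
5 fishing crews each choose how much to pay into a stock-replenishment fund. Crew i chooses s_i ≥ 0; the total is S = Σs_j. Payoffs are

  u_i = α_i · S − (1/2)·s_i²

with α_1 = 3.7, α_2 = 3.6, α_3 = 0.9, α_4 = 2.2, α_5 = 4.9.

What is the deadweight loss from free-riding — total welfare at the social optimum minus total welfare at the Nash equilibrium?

Crew i's FOC: ∂u_i/∂s_i = α_i − s_i = 0, so s_i* = α_i.
NE contributions = (3.7, 3.6, 0.9, 2.2, 4.9); S = 15.3.
W^NE = (Σα)·S − ½Σα_i² = 15.3² − ½·56.31 = 205.935.
Planner sets s_i = Σα_j = 15.3 for every i, so S^SO = 5·15.3 = 76.5.
W^SO = (Σα)·S^SO − ½·5·(Σα)² = (5/2)·15.3² = 585.225.
Deadweight loss = W^SO − W^NE = 379.29.

379.29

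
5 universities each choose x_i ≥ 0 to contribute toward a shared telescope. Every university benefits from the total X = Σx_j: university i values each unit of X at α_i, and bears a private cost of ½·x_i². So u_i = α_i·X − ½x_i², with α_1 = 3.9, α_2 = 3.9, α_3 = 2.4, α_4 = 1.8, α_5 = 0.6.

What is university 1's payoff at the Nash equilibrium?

University i's FOC: ∂u_i/∂x_i = α_i − x_i = 0, so x_i* = α_i.
NE contributions = (3.9, 3.9, 2.4, 1.8, 0.6); X = 12.6.
u_1 = α_1·X − ½·(x_1)² = 3.9·12.6 − ½·3.9² = 41.535.

41.535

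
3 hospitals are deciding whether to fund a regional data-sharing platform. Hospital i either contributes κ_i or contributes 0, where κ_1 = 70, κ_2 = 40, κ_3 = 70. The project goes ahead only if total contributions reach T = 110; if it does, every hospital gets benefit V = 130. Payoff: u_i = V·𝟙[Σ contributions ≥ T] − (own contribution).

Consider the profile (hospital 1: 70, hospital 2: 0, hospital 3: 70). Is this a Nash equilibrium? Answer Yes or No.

Total = 140 ≥ 110: provided.
Hospital 1 (pledges 70, payoff 60): dropping to 0 → total 70, payoff 0. No gain.
Hospital 2 (pledges 0, payoff 130): pledging 40 → total 180, payoff 90. No gain.
Hospital 3 (pledges 70, payoff 60): dropping to 0 → total 70, payoff 0. No gain.

Yes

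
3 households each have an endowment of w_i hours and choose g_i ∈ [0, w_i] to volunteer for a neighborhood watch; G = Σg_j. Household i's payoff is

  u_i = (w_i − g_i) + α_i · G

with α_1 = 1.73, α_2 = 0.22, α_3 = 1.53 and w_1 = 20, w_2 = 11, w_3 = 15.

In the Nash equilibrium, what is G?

35

∂u_i/∂g_i = α_i − 1, so household i contributes w_i if α_i > 1, else 0.
α_i > 1 for i ∈ {1, 3}; NE contributions (20, 0, 15), G = 35.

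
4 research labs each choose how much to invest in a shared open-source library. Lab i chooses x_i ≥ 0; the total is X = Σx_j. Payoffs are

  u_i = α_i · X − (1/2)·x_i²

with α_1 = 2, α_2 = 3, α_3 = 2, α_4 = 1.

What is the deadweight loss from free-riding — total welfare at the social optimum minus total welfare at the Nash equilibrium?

73

Lab i's FOC: ∂u_i/∂x_i = α_i − x_i = 0, so x_i* = α_i.
NE contributions = (2, 3, 2, 1); X = 8.
W^NE = (Σα)·X − ½Σα_i² = 8² − ½·18 = 55.
Planner sets x_i = Σα_j = 8 for every i, so X^SO = 4·8 = 32.
W^SO = (Σα)·X^SO − ½·4·(Σα)² = (4/2)·8² = 128.
Deadweight loss = W^SO − W^NE = 73.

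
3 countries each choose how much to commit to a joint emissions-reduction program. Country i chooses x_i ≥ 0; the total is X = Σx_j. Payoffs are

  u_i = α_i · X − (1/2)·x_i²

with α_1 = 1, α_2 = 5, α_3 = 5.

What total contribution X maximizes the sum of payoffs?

Planner FOC: ∂(Σu_j)/∂x_i = (Σα_j) − x_i = 0, so x_i^SO = Σα_j = 11 for every i; X^SO = 33.

33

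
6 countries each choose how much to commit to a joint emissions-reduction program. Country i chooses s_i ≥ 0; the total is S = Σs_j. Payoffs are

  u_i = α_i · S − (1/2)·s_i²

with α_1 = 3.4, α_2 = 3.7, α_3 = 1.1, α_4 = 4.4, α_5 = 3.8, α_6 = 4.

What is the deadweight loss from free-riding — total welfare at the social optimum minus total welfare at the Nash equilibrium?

Country i's FOC: ∂u_i/∂s_i = α_i − s_i = 0, so s_i* = α_i.
NE contributions = (3.4, 3.7, 1.1, 4.4, 3.8, 4); S = 20.4.
W^NE = (Σα)·S − ½Σα_i² = 20.4² − ½·76.26 = 378.03.
Planner sets s_i = Σα_j = 20.4 for every i, so S^SO = 6·20.4 = 122.4.
W^SO = (Σα)·S^SO − ½·6·(Σα)² = (6/2)·20.4² = 1248.48.
Deadweight loss = W^SO − W^NE = 870.45.

870.45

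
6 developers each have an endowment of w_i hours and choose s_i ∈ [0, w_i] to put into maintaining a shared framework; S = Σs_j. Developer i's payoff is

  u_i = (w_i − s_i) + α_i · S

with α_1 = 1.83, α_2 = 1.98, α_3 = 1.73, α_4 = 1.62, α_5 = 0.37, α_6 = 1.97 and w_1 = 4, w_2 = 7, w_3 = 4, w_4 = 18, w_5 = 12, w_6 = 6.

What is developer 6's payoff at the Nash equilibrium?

∂u_i/∂s_i = α_i − 1, so developer i contributes w_i if α_i > 1, else 0.
α_i > 1 for i ∈ {1, 2, 3, 4, 6}; NE contributions (4, 7, 4, 18, 0, 6), S = 39.
u_6 = (6 − 6) + 1.97·39 = 76.83.

76.83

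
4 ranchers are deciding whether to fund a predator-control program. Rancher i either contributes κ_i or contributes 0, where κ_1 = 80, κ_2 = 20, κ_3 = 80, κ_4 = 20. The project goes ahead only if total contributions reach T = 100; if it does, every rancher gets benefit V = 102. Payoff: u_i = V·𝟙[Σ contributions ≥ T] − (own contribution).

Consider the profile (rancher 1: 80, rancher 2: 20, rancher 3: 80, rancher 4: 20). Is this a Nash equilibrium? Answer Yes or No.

No

Total = 200 ≥ 100: provided.
Rancher 1 (pledges 80, payoff 22): dropping to 0 → total 120, payoff 102. Profitable deviation.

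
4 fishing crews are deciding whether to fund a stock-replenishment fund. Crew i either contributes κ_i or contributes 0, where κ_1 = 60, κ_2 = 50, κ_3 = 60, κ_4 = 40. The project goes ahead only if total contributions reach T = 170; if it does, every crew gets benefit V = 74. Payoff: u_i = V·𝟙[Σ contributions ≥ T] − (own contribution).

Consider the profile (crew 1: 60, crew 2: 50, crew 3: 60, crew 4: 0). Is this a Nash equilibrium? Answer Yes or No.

Yes

Total = 170 ≥ 170: provided.
Crew 1 (pledges 60, payoff 14): dropping to 0 → total 110, payoff 0. No gain.
Crew 2 (pledges 50, payoff 24): dropping to 0 → total 120, payoff 0. No gain.
Crew 3 (pledges 60, payoff 14): dropping to 0 → total 110, payoff 0. No gain.
Crew 4 (pledges 0, payoff 74): pledging 40 → total 210, payoff 34. No gain.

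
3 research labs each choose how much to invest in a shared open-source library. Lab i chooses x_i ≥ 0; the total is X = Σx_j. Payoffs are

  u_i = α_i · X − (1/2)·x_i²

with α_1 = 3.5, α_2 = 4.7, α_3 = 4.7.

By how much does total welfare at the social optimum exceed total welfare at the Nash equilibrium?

Lab i's FOC: ∂u_i/∂x_i = α_i − x_i = 0, so x_i* = α_i.
NE contributions = (3.5, 4.7, 4.7); X = 12.9.
W^NE = (Σα)·X − ½Σα_i² = 12.9² − ½·56.43 = 138.195.
Planner sets x_i = Σα_j = 12.9 for every i, so X^SO = 3·12.9 = 38.7.
W^SO = (Σα)·X^SO − ½·3·(Σα)² = (3/2)·12.9² = 249.615.
Deadweight loss = W^SO − W^NE = 111.42.

111.42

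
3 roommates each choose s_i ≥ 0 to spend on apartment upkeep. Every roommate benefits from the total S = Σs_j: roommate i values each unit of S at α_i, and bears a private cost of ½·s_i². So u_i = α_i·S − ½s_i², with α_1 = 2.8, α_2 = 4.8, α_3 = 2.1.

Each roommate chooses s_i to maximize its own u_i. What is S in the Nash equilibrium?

Roommate i's FOC: ∂u_i/∂s_i = α_i − s_i = 0, so s_i* = α_i.
NE contributions = (2.8, 4.8, 2.1); S = 9.7.

9.7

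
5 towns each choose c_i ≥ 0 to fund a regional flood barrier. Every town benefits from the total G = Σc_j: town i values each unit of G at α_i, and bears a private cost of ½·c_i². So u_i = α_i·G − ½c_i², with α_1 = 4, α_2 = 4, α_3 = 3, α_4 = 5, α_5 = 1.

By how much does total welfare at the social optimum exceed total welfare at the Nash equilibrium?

467

Town i's FOC: ∂u_i/∂c_i = α_i − c_i = 0, so c_i* = α_i.
NE contributions = (4, 4, 3, 5, 1); G = 17.
W^NE = (Σα)·G − ½Σα_i² = 17² − ½·67 = 255.5.
Planner sets c_i = Σα_j = 17 for every i, so G^SO = 5·17 = 85.
W^SO = (Σα)·G^SO − ½·5·(Σα)² = (5/2)·17² = 722.5.
Deadweight loss = W^SO − W^NE = 467.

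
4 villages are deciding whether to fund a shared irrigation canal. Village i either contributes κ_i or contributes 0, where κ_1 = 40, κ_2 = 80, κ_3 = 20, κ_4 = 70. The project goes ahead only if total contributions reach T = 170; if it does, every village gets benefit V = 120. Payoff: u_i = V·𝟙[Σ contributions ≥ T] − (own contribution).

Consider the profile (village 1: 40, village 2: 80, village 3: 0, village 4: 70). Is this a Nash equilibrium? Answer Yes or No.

Yes

Total = 190 ≥ 170: provided.
Village 1 (pledges 40, payoff 80): dropping to 0 → total 150, payoff 0. No gain.
Village 2 (pledges 80, payoff 40): dropping to 0 → total 110, payoff 0. No gain.
Village 3 (pledges 0, payoff 120): pledging 20 → total 210, payoff 100. No gain.
Village 4 (pledges 70, payoff 50): dropping to 0 → total 120, payoff 0. No gain.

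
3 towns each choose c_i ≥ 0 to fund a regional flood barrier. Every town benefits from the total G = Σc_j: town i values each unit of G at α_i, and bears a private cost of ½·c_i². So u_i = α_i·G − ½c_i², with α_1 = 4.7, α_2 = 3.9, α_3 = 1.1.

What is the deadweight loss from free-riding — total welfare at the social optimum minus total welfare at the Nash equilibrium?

66.3

Town i's FOC: ∂u_i/∂c_i = α_i − c_i = 0, so c_i* = α_i.
NE contributions = (4.7, 3.9, 1.1); G = 9.7.
W^NE = (Σα)·G − ½Σα_i² = 9.7² − ½·38.51 = 74.835.
Planner sets c_i = Σα_j = 9.7 for every i, so G^SO = 3·9.7 = 29.1.
W^SO = (Σα)·G^SO − ½·3·(Σα)² = (3/2)·9.7² = 141.135.
Deadweight loss = W^SO − W^NE = 66.3.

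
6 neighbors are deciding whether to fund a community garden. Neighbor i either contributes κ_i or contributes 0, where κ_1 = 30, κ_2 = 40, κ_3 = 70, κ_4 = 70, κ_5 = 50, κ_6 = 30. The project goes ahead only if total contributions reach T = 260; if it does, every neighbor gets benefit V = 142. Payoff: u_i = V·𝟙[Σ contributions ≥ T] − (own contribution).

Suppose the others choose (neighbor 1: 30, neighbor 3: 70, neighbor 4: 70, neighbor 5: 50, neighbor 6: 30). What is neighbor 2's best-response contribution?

Others' total = 250. Contributing 40 brings total to 290 ≥ 260: gain V − κ_2 = 102.
Best response: 40.

40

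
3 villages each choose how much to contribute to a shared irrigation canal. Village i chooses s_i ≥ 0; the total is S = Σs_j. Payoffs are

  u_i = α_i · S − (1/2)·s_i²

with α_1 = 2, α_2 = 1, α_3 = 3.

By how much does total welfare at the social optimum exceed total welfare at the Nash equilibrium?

Village i's FOC: ∂u_i/∂s_i = α_i − s_i = 0, so s_i* = α_i.
NE contributions = (2, 1, 3); S = 6.
W^NE = (Σα)·S − ½Σα_i² = 6² − ½·14 = 29.
Planner sets s_i = Σα_j = 6 for every i, so S^SO = 3·6 = 18.
W^SO = (Σα)·S^SO − ½·3·(Σα)² = (3/2)·6² = 54.
Deadweight loss = W^SO − W^NE = 25.

25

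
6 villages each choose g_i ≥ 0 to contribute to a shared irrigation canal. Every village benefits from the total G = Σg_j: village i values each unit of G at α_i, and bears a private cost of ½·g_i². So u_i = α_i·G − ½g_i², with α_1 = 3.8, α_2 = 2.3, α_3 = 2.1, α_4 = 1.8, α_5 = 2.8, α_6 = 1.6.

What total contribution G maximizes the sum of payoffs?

86.4

Planner FOC: ∂(Σu_j)/∂g_i = (Σα_j) − g_i = 0, so g_i^SO = Σα_j = 14.4 for every i; G^SO = 86.4.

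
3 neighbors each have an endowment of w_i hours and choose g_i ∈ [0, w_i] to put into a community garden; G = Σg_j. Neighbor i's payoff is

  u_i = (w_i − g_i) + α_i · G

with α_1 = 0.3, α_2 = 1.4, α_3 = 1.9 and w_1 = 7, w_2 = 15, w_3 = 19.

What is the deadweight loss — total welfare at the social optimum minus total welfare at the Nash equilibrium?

∂u_i/∂g_i = α_i − 1, so neighbor i contributes w_i if α_i > 1, else 0.
α_i > 1 for i ∈ {2, 3}; NE contributions (0, 15, 19), G = 34.
W^NE = Σw_i − G^NE + (Σα_i)·G^NE = 41 + 2.6·34 = 129.4.
Planner: ∂(Σu_j)/∂g_i = Σα_j − 1 = 2.6 > 0, so everyone contributes w_i; G^SO = 41, W^SO = 41 + 2.6·41 = 147.6.
Deadweight loss = 18.2.

18.2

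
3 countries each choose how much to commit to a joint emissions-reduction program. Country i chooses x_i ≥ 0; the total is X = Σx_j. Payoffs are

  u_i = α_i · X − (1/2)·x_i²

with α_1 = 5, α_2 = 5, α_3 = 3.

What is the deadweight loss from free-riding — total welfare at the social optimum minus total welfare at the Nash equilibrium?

Country i's FOC: ∂u_i/∂x_i = α_i − x_i = 0, so x_i* = α_i.
NE contributions = (5, 5, 3); X = 13.
W^NE = (Σα)·X − ½Σα_i² = 13² − ½·59 = 139.5.
Planner sets x_i = Σα_j = 13 for every i, so X^SO = 3·13 = 39.
W^SO = (Σα)·X^SO − ½·3·(Σα)² = (3/2)·13² = 253.5.
Deadweight loss = W^SO − W^NE = 114.

114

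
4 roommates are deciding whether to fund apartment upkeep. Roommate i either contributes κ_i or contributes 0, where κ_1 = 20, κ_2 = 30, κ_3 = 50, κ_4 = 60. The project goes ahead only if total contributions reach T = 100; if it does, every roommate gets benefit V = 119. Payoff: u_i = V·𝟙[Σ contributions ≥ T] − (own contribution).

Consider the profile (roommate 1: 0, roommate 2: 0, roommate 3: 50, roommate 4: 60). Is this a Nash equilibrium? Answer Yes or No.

Total = 110 ≥ 100: provided.
Roommate 1 (pledges 0, payoff 119): pledging 20 → total 130, payoff 99. No gain.
Roommate 2 (pledges 0, payoff 119): pledging 30 → total 140, payoff 89. No gain.
Roommate 3 (pledges 50, payoff 69): dropping to 0 → total 60, payoff 0. No gain.
Roommate 4 (pledges 60, payoff 59): dropping to 0 → total 50, payoff 0. No gain.

Yes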